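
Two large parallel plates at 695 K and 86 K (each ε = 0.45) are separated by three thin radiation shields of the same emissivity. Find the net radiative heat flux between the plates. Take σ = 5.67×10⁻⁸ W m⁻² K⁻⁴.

q ≈ 960 W/m²

Each of the 4 gaps contributes resistance (2/ε − 1) = 2/0.45 − 1 = 3.444; total = 13.78.
q = σ(T₁⁴ − T₂⁴) / 13.78 = 5.67×10⁻⁸ × 2.33×10^11 / 13.78 = 960 W/m².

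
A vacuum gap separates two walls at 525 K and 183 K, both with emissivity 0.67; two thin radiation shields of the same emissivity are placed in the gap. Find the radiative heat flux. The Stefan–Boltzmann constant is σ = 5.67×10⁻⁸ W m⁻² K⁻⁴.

q ≈ 713 W/m²

Each of the 3 gaps contributes resistance (2/ε − 1) = 2/0.67 − 1 = 1.985; total = 5.955.
q = σ(T₁⁴ − T₂⁴) / 5.955 = 5.67×10⁻⁸ × 7.48×10^10 / 5.955 = 713 W/m².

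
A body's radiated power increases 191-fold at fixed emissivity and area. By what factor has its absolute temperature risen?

factor ≈ 3.72

P ∝ T⁴ ⇒ T ∝ P^(1/4), so T scales by (191)^(1/4) = 3.72.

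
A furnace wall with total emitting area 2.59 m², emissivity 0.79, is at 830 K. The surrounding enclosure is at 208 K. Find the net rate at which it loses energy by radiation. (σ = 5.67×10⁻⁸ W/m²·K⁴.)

Q = εσA(T⁴ − T_s⁴). T⁴ − T_s⁴ = (830)⁴ − (208)⁴ = 4.75×10^11 − 1.87×10^9 = 4.73×10^11 K⁴.
Q = 0.79 × 5.67×10⁻⁸ × 2.59 × 4.73×10^11 = 54800 W.

Q ≈ 54800 W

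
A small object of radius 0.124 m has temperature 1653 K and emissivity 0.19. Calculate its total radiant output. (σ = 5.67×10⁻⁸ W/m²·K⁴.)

A = 4πr² = 4π × (0.124)² = 0.193 m².
P = εσAT⁴ = 0.19 × 5.67×10⁻⁸ × 0.193 × (1653)⁴ = 0.19 × 5.67×10⁻⁸ × 0.193 × 7.47×10^12.
P = 15500 W.

P ≈ 15500 W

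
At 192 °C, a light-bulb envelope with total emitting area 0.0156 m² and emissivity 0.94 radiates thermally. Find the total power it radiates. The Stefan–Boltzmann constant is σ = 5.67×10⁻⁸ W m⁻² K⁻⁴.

P ≈ 38.9 W

192 °C = 465 K.
Stefan–Boltzmann: P = εσAT⁴ = 0.94 × 5.67×10⁻⁸ × 0.0156 × (465)⁴ = 0.94 × 5.67×10⁻⁸ × 0.0156 × 4.68×10^10.
P = 38.9 W.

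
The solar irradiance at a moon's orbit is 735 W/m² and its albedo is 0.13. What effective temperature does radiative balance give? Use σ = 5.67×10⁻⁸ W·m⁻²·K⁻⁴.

T ≈ 230 K

Power absorbed = (1−a)S·πR²; power emitted = 4πR²σT⁴. Equating and cancelling πR²:
T = ((1−a)S / 4σ)^(1/4) = (639 / (4 × 5.67×10⁻⁸))^(1/4) = (2.82×10^9)^(1/4).
T = 230 K.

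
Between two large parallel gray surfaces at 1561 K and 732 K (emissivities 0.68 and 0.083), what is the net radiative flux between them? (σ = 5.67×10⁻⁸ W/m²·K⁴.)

For two large parallel gray plates, q = σ(T₁⁴ − T₂⁴) / (1/ε₁ + 1/ε₂ − 1).
1/ε₁ + 1/ε₂ − 1 = 1/0.68 + 1/0.083 − 1 = 12.52.
T₁⁴ − T₂⁴ = 5.94×10^12 − 2.87×10^11 = 5.65×10^12 K⁴.
q = 5.67×10⁻⁸ × 5.65×10^12 / 12.52 = 25600 W/m².

q ≈ 25600 W/m²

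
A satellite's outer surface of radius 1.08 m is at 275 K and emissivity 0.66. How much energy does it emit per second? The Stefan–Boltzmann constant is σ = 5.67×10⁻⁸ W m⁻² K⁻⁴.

P ≈ 3140 W

A = 4πr² = 4π × (1.08)² = 14.7 m².
P = εσAT⁴ = 0.66 × 5.67×10⁻⁸ × 14.7 × (275)⁴ = 0.66 × 5.67×10⁻⁸ × 14.7 × 5.72×10^9.
P = 3140 W.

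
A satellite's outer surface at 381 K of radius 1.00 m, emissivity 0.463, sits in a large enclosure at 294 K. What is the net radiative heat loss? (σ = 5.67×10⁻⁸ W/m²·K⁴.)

Q ≈ 4490 W

A = 4πr² = 4π × (1.00)² = 12.6 m².
Q = εσA(T⁴ − T_s⁴). T⁴ − T_s⁴ = (381)⁴ − (294)⁴ = 2.11×10^10 − 7.47×10^9 = 1.36×10^10 K⁴.
Q = 0.463 × 5.67×10⁻⁸ × 12.6 × 1.36×10^10 = 4490 W.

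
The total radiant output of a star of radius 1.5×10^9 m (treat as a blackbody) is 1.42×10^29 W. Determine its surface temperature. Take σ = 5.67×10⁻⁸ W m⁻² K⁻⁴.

T ≈ 17300 K

A = 4πr² = 4π × (1.5×10^9)² = 2.83×10^19 m².
From P = σAT⁴, T = (P / σA)^(1/4) = (1.42×10^29 / (5.67×10⁻⁸ × 2.83×10^19))^(1/4).
T = (8.86×10^16)^(1/4) = 17300 K.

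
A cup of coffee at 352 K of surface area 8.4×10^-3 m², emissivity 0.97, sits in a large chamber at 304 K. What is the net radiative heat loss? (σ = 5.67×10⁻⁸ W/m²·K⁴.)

Q = εσA(T⁴ − T_s⁴). T⁴ − T_s⁴ = (352)⁴ − (304)⁴ = 1.54×10^10 − 8.54×10^9 = 6.81×10^9 K⁴.
Q = 0.97 × 5.67×10⁻⁸ × 8.40×10^-3 × 6.81×10^9 = 3.15 W.

Q ≈ 3.15 W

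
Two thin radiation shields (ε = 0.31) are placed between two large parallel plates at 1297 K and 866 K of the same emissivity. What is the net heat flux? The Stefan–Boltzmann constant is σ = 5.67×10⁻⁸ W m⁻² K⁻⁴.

q ≈ 7860 W/m²

Each of the 3 gaps contributes resistance (2/ε − 1) = 2/0.31 − 1 = 5.452; total = 16.35.
q = σ(T₁⁴ − T₂⁴) / 16.35 = 5.67×10⁻⁸ × 2.27×10^12 / 16.35 = 7860 W/m².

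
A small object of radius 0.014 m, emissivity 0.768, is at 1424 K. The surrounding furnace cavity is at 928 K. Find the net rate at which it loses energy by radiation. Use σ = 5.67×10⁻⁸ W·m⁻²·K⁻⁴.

A = 4πr² = 4π × (0.014)² = 2.46×10^-3 m².
Q = εσA(T⁴ − T_s⁴). T⁴ − T_s⁴ = (1424)⁴ − (928)⁴ = 4.11×10^12 − 7.42×10^11 = 3.37×10^12 K⁴.
Q = 0.768 × 5.67×10⁻⁸ × 2.46×10^-3 × 3.37×10^12 = 361 W.

Q ≈ 361 W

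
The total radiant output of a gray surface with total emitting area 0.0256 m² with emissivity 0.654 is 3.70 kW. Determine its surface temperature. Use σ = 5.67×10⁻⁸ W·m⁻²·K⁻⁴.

T ≈ 1410 K

From P = εσAT⁴, T = (P / εσA)^(1/4) = (3700 / (0.654 × 5.67×10⁻⁸ × 0.0256))^(1/4).
T = (3.90×10^12)^(1/4) = 1410 K.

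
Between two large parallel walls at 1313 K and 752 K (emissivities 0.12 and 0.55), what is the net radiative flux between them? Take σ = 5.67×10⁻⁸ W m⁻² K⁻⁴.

q ≈ 16400 W/m²

For two large parallel gray plates, q = σ(T₁⁴ − T₂⁴) / (1/ε₁ + 1/ε₂ − 1).
1/ε₁ + 1/ε₂ − 1 = 1/0.12 + 1/0.55 − 1 = 9.152.
T₁⁴ − T₂⁴ = 2.97×10^12 − 3.20×10^11 = 2.65×10^12 K⁴.
q = 5.67×10⁻⁸ × 2.65×10^12 / 9.152 = 16400 W/m².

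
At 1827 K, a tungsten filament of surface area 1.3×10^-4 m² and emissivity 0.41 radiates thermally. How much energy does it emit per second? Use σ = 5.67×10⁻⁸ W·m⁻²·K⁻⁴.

P = εσAT⁴ = 0.41 × 5.67×10⁻⁸ × 1.30×10^-4 × (1827)⁴ = 0.41 × 5.67×10⁻⁸ × 1.30×10^-4 × 1.11×10^13.
P = 33.7 W.

P ≈ 33.7 W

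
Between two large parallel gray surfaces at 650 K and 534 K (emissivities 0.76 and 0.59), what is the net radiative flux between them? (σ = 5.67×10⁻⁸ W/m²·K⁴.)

For two large parallel gray plates, q = σ(T₁⁴ − T₂⁴) / (1/ε₁ + 1/ε₂ − 1).
1/ε₁ + 1/ε₂ − 1 = 1/0.76 + 1/0.59 − 1 = 2.011.
T₁⁴ − T₂⁴ = 1.79×10^11 − 8.13×10^10 = 9.72×10^10 K⁴.
q = 5.67×10⁻⁸ × 9.72×10^10 / 2.011 = 2740 W/m².

q ≈ 2740 W/m²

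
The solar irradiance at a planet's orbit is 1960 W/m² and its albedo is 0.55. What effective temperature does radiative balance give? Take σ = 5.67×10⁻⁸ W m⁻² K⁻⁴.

T ≈ 250 K

Power absorbed = (1−a)S·πR²; power emitted = 4πR²σT⁴. Equating and cancelling πR²:
T = ((1−a)S / 4σ)^(1/4) = (882 / (4 × 5.67×10⁻⁸))^(1/4) = (3.89×10^9)^(1/4).
T = 250 K.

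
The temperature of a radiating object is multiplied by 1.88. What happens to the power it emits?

factor ≈ 12.5

P ∝ T⁴, so the power scales as (1.88)⁴ = 12.5.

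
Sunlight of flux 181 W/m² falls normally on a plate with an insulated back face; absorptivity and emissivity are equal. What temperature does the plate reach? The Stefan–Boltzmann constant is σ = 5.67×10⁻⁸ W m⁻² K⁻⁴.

T ≈ 238 K

Absorbed flux αS = emitted flux εσT⁴ (one radiating face); with α = ε, T = (S/σ)^(1/4).
T = (181 / 5.67×10⁻⁸)^(1/4) = (3.19×10^9)^(1/4).
T = 238 K.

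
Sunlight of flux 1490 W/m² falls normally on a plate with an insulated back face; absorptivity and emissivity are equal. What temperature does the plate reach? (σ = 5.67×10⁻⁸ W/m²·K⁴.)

T ≈ 403 K

Absorbed flux αS = emitted flux εσT⁴ (one radiating face); with α = ε, T = (S/σ)^(1/4).
T = (1490 / 5.67×10⁻⁸)^(1/4) = (2.63×10^10)^(1/4).
T = 403 K.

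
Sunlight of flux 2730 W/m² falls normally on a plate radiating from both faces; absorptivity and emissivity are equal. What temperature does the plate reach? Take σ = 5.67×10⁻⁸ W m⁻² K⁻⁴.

Absorbed flux αS = emitted flux 2εσT⁴ per unit area; with α = ε this gives T = (S/2σ)^(1/4).
T = (2730 / (2 × 5.67×10⁻⁸))^(1/4) = (2.41×10^10)^(1/4).
T = 394 K.

T ≈ 394 K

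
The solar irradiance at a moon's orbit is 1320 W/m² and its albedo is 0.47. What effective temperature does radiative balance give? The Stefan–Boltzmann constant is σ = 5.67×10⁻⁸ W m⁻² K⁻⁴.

T ≈ 236 K

Power absorbed = (1−a)S·πR²; power emitted = 4πR²σT⁴. Equating and cancelling πR²:
T = ((1−a)S / 4σ)^(1/4) = (700 / (4 × 5.67×10⁻⁸))^(1/4) = (3.08×10^9)^(1/4).
T = 236 K.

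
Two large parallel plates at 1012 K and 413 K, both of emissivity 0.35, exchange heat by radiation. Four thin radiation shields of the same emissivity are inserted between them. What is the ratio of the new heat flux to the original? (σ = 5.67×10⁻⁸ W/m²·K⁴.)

ratio ≈ 0.200

With N identical shields there are N+1 = 5 gaps in series, each with the same radiative resistance, so the flux falls to 1/(N+1) of its unshielded value.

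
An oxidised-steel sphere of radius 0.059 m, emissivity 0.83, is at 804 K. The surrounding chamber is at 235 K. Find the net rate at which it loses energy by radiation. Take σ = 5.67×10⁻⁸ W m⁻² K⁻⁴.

A = 4πr² = 4π × (0.059)² = 0.0437 m².
Q = εσA(T⁴ − T_s⁴). T⁴ − T_s⁴ = (804)⁴ − (235)⁴ = 4.18×10^11 − 3.05×10^9 = 4.15×10^11 K⁴.
Q = 0.83 × 5.67×10⁻⁸ × 0.0437 × 4.15×10^11 = 854 W.

Q ≈ 854 W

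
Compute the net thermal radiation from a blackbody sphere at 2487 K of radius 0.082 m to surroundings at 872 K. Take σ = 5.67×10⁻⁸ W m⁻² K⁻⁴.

A = 4πr² = 4π × (0.082)² = 0.0845 m².
Q = σA(T⁴ − T_s⁴). T⁴ − T_s⁴ = (2487)⁴ − (872)⁴ = 3.83×10^13 − 5.78×10^11 = 3.77×10^13 K⁴.
Q = 5.67×10⁻⁸ × 0.0845 × 3.77×10^13 = 1.81×10^5 W.

Q ≈ 1.81×10^5 W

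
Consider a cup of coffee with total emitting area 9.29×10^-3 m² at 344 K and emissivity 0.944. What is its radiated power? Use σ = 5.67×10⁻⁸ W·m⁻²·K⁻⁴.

P ≈ 6.96 W

Stefan–Boltzmann: P = εσAT⁴ = 0.944 × 5.67×10⁻⁸ × 9.29×10^-3 × (344)⁴ = 0.944 × 5.67×10⁻⁸ × 9.29×10^-3 × 1.40×10^10.
P = 6.96 W.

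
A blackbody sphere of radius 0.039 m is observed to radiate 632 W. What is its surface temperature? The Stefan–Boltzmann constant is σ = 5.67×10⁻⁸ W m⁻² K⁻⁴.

T ≈ 874 K

A = 4πr² = 4π × (0.039)² = 0.0191 m².
From P = σAT⁴, T = (P / σA)^(1/4) = (632 / (5.67×10⁻⁸ × 0.0191))^(1/4).
T = (5.83×10^11)^(1/4) = 874 K.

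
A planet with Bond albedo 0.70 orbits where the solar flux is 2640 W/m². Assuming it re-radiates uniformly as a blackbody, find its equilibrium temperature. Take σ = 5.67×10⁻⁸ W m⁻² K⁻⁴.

Power absorbed = (1−a)S·πR²; power emitted = 4πR²σT⁴. Equating and cancelling πR²:
T = ((1−a)S / 4σ)^(1/4) = (792 / (4 × 5.67×10⁻⁸))^(1/4) = (3.49×10^9)^(1/4).
T = 243 K.

T ≈ 243 K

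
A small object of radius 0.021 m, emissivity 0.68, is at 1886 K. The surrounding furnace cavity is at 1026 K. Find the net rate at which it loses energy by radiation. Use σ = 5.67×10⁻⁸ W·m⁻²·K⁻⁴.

A = 4πr² = 4π × (0.021)² = 5.54×10^-3 m².
Q = εσA(T⁴ − T_s⁴). T⁴ − T_s⁴ = (1886)⁴ − (1026)⁴ = 1.27×10^13 − 1.11×10^12 = 1.15×10^13 K⁴.
Q = 0.68 × 5.67×10⁻⁸ × 5.54×10^-3 × 1.15×10^13 = 2470 W.

Q ≈ 2470 W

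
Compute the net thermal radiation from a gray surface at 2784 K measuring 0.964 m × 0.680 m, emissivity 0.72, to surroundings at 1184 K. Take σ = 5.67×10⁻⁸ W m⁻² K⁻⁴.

A = 0.964 × 0.680 = 0.656 m².
Q = εσA(T⁴ − T_s⁴). T⁴ − T_s⁴ = (2784)⁴ − (1184)⁴ = 6.01×10^13 − 1.97×10^12 = 5.81×10^13 K⁴.
Q = 0.72 × 5.67×10⁻⁸ × 0.656 × 5.81×10^13 = 1.56×10^6 W.

Q ≈ 1.56×10^6 W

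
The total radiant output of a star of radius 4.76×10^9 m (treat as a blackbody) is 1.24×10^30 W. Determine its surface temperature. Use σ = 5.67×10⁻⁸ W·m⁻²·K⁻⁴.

A = 4πr² = 4π × (4.76×10^9)² = 2.85×10^20 m².
From P = σAT⁴, T = (P / σA)^(1/4) = (1.24×10^30 / (5.67×10⁻⁸ × 2.85×10^20))^(1/4).
T = (7.68×10^16)^(1/4) = 16600 K.

T ≈ 16600 K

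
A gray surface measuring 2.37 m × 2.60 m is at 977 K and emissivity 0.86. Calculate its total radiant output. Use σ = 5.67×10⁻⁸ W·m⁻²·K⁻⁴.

A = 2.37 × 2.60 = 6.16 m².
P = εσAT⁴ = 0.86 × 5.67×10⁻⁸ × 6.16 × (977)⁴ = 0.86 × 5.67×10⁻⁸ × 6.16 × 9.11×10^11.
P = 2.74×10^5 W.

P ≈ 2.74×10^5 W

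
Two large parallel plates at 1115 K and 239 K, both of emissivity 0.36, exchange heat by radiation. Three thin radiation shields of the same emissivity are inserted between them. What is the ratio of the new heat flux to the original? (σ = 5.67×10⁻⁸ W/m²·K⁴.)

ratio ≈ 0.250

With N identical shields there are N+1 = 4 gaps in series, each with the same radiative resistance, so the flux falls to 1/(N+1) of its unshielded value.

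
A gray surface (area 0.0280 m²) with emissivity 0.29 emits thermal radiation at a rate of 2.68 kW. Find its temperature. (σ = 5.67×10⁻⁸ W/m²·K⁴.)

From P = εσAT⁴, T = (P / εσA)^(1/4) = (2680 / (0.29 × 5.67×10⁻⁸ × 0.0280))^(1/4).
T = (5.82×10^12)^(1/4) = 1550 K.

T ≈ 1550 K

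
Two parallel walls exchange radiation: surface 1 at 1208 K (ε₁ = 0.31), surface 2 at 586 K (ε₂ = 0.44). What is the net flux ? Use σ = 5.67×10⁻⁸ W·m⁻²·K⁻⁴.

For two large parallel gray plates, q = σ(T₁⁴ − T₂⁴) / (1/ε₁ + 1/ε₂ − 1).
1/ε₁ + 1/ε₂ − 1 = 1/0.31 + 1/0.44 − 1 = 4.499.
T₁⁴ − T₂⁴ = 2.13×10^12 − 1.18×10^11 = 2.01×10^12 K⁴.
q = 5.67×10⁻⁸ × 2.01×10^12 / 4.499 = 25400 W/m².

q ≈ 25400 W/m²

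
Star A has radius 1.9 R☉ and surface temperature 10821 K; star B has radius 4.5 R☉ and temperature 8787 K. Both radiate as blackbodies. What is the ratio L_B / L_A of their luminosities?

L = 4πR²σT⁴ ∝ R²T⁴, so L_B/L_A = (4.5/1.9)² × (8787/10821)⁴ = 5.61 × 0.435 = 2.44.

L_B/L_A ≈ 2.44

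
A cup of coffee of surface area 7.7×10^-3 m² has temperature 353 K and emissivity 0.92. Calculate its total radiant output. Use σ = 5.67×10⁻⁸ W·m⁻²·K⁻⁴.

Stefan–Boltzmann: P = εσAT⁴ = 0.92 × 5.67×10⁻⁸ × 7.70×10^-3 × (353)⁴ = 0.92 × 5.67×10⁻⁸ × 7.70×10^-3 × 1.55×10^10.
P = 6.24 W.

P ≈ 6.24 W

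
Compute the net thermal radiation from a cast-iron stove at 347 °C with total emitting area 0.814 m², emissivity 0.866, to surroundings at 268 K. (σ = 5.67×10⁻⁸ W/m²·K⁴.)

Q ≈ 5700 W

Convert: 347 °C = 620 K.
Q = εσA(T⁴ − T_s⁴). T⁴ − T_s⁴ = (620)⁴ − (268)⁴ = 1.48×10^11 − 5.16×10^9 = 1.43×10^11 K⁴.
Q = 0.866 × 5.67×10⁻⁸ × 0.814 × 1.43×10^11 = 5700 W.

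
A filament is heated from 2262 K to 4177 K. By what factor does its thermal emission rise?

ratio ≈ 11.6

P ∝ T⁴, so the ratio is (4177/2262)⁴ = (1.847)⁴ = 11.6.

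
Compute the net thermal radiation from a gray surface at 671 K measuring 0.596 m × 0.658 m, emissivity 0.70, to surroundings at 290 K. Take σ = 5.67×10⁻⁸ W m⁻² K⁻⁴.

A = 0.596 × 0.658 = 0.392 m².
Q = εσA(T⁴ − T_s⁴). T⁴ − T_s⁴ = (671)⁴ − (290)⁴ = 2.03×10^11 − 7.07×10^9 = 1.96×10^11 K⁴.
Q = 0.70 × 5.67×10⁻⁸ × 0.392 × 1.96×10^11 = 3050 W.

Q ≈ 3050 W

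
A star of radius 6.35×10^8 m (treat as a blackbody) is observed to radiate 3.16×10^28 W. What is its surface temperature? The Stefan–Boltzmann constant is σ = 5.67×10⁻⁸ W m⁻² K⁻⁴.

A = 4πr² = 4π × (6.35×10^8)² = 5.07×10^18 m².
From P = σAT⁴, T = (P / σA)^(1/4) = (3.16×10^28 / (5.67×10⁻⁸ × 5.07×10^18))^(1/4).
T = (1.10×10^17)^(1/4) = 18200 K.

T ≈ 18200 K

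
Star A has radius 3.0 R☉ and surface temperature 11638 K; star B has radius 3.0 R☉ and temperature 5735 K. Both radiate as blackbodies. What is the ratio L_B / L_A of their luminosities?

L_B/L_A ≈ 0.0590

L = 4πR²σT⁴ ∝ R²T⁴, so L_B/L_A = (3.0/3.0)² × (5735/11638)⁴ = 1.00 × 0.0590 = 0.0590.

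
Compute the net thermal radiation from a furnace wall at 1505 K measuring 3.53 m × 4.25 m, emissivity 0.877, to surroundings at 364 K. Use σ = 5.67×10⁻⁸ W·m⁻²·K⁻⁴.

A = 3.53 × 4.25 = 15.0 m².
Q = εσA(T⁴ − T_s⁴). T⁴ − T_s⁴ = (1505)⁴ − (364)⁴ = 5.13×10^12 − 1.76×10^10 = 5.11×10^12 K⁴.
Q = 0.877 × 5.67×10⁻⁸ × 15.0 × 5.11×10^12 = 3.81×10^6 W.

Q ≈ 3.81×10^6 W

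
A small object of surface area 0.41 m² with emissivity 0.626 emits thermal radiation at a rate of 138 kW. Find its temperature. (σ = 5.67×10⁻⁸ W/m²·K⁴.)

From P = εσAT⁴, T = (P / εσA)^(1/4) = (1.38×10^5 / (0.626 × 5.67×10⁻⁸ × 0.410))^(1/4).
T = (9.48×10^12)^(1/4) = 1750 K.

T ≈ 1750 K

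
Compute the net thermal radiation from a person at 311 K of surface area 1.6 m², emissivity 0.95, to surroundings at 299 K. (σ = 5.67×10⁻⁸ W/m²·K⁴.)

Q ≈ 117 W

Q = εσA(T⁴ − T_s⁴). T⁴ − T_s⁴ = (311)⁴ − (299)⁴ = 9.35×10^9 − 7.99×10^9 = 1.36×10^9 K⁴.
Q = 0.95 × 5.67×10⁻⁸ × 1.60 × 1.36×10^9 = 117 W.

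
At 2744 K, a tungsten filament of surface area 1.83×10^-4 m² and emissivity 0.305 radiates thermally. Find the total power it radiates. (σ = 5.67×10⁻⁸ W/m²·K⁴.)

P ≈ 179 W

Stefan–Boltzmann: P = εσAT⁴ = 0.305 × 5.67×10⁻⁸ × 1.83×10^-4 × (2744)⁴ = 0.305 × 5.67×10⁻⁸ × 1.83×10^-4 × 5.67×10^13.
P = 179 W.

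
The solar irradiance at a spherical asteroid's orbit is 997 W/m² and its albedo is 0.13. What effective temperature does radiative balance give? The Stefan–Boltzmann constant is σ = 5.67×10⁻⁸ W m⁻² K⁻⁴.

Power absorbed = (1−a)S·πR²; power emitted = 4πR²σT⁴. Equating and cancelling πR²:
T = ((1−a)S / 4σ)^(1/4) = (867 / (4 × 5.67×10⁻⁸))^(1/4) = (3.82×10^9)^(1/4).
T = 249 K.

T ≈ 249 K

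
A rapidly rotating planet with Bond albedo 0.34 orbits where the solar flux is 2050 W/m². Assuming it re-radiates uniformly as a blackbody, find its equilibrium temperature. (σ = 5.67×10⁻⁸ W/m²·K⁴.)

T ≈ 278 K

Power absorbed = (1−a)S·πR²; power emitted = 4πR²σT⁴. Equating and cancelling πR²:
T = ((1−a)S / 4σ)^(1/4) = (1350 / (4 × 5.67×10⁻⁸))^(1/4) = (5.97×10^9)^(1/4).
T = 278 K.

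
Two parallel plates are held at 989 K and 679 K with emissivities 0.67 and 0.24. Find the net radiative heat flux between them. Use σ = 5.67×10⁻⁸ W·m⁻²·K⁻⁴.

q ≈ 9060 W/m²

For two large parallel gray plates, q = σ(T₁⁴ − T₂⁴) / (1/ε₁ + 1/ε₂ − 1).
1/ε₁ + 1/ε₂ − 1 = 1/0.67 + 1/0.24 − 1 = 4.659.
T₁⁴ − T₂⁴ = 9.57×10^11 − 2.13×10^11 = 7.44×10^11 K⁴.
q = 5.67×10⁻⁸ × 7.44×10^11 / 4.659 = 9060 W/m².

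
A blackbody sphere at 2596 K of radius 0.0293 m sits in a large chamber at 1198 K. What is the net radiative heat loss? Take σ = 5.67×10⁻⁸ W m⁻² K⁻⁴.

A = 4πr² = 4π × (0.0293)² = 0.0108 m².
Q = σA(T⁴ − T_s⁴). T⁴ − T_s⁴ = (2596)⁴ − (1198)⁴ = 4.54×10^13 − 2.06×10^12 = 4.34×10^13 K⁴.
Q = 5.67×10⁻⁸ × 0.0108 × 4.34×10^13 = 26500 W.

Q ≈ 26500 W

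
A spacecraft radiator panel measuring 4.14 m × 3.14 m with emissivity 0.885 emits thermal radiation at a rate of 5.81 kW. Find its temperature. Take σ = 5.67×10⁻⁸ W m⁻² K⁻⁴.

T ≈ 307 K

A = 4.14 × 3.14 = 13.0 m².
From P = εσAT⁴, T = (P / εσA)^(1/4) = (5810 / (0.885 × 5.67×10⁻⁸ × 13.0))^(1/4).
T = (8.91×10^9)^(1/4) = 307 K.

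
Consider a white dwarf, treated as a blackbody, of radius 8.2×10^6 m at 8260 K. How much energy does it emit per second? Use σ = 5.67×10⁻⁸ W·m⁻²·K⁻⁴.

P ≈ 2.23×10^23 W

A = 4πr² = 4π × (8.2×10^6)² = 8.45×10^14 m².
P = σAT⁴ = 5.67×10⁻⁸ × 8.45×10^14 × (8260)⁴ = 5.67×10⁻⁸ × 8.45×10^14 × 4.66×10^15.
P = 2.23×10^23 W.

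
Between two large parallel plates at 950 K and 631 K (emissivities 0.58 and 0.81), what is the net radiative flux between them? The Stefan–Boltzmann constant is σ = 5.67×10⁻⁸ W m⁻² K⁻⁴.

For two large parallel gray plates, q = σ(T₁⁴ − T₂⁴) / (1/ε₁ + 1/ε₂ − 1).
1/ε₁ + 1/ε₂ − 1 = 1/0.58 + 1/0.81 − 1 = 1.959.
T₁⁴ − T₂⁴ = 8.15×10^11 − 1.59×10^11 = 6.56×10^11 K⁴.
q = 5.67×10⁻⁸ × 6.56×10^11 / 1.959 = 19000 W/m².

q ≈ 19000 W/m²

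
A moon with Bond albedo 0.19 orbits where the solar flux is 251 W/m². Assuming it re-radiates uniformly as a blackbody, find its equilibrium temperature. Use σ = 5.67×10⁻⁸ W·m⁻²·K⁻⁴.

Power absorbed = (1−a)S·πR²; power emitted = 4πR²σT⁴. Equating and cancelling πR²:
T = ((1−a)S / 4σ)^(1/4) = (203 / (4 × 5.67×10⁻⁸))^(1/4) = (8.96×10^8)^(1/4).
T = 173 K.

T ≈ 173 K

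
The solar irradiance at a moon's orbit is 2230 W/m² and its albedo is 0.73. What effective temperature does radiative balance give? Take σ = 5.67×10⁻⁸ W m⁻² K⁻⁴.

Power absorbed = (1−a)S·πR²; power emitted = 4πR²σT⁴. Equating and cancelling πR²:
T = ((1−a)S / 4σ)^(1/4) = (602 / (4 × 5.67×10⁻⁸))^(1/4) = (2.65×10^9)^(1/4).
T = 227 K.

T ≈ 227 K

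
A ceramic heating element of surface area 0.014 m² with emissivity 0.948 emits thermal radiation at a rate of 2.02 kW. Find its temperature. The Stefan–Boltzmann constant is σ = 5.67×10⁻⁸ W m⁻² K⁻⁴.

From P = εσAT⁴, T = (P / εσA)^(1/4) = (2020 / (0.948 × 5.67×10⁻⁸ × 0.0140))^(1/4).
T = (2.68×10^12)^(1/4) = 1280 K.

T ≈ 1280 K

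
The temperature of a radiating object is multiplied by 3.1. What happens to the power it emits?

P ∝ T⁴, so the power scales as (3.1)⁴ = 92.4.

factor ≈ 92.4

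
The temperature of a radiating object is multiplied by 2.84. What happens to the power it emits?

factor ≈ 65.1

P ∝ T⁴, so the power scales as (2.84)⁴ = 65.1.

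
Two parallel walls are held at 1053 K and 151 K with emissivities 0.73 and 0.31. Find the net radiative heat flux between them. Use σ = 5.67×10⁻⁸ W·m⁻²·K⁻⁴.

q ≈ 19400 W/m²

For two large parallel gray plates, q = σ(T₁⁴ − T₂⁴) / (1/ε₁ + 1/ε₂ − 1).
1/ε₁ + 1/ε₂ − 1 = 1/0.73 + 1/0.31 − 1 = 3.596.
T₁⁴ − T₂⁴ = 1.23×10^12 − 5.20×10^8 = 1.23×10^12 K⁴.
q = 5.67×10⁻⁸ × 1.23×10^12 / 3.596 = 19400 W/m².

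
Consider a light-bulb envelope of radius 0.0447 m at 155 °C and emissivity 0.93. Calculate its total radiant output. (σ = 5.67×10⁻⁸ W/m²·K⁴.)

P ≈ 44.4 W

A = 4πr² = 4π × (0.0447)² = 0.0251 m².
155 °C = 428 K.
P = εσAT⁴ = 0.93 × 5.67×10⁻⁸ × 0.0251 × (428)⁴ = 0.93 × 5.67×10⁻⁸ × 0.0251 × 3.36×10^10.
P = 44.4 W.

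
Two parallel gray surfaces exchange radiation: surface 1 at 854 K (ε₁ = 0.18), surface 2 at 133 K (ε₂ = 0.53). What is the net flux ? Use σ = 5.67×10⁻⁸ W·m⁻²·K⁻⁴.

q ≈ 4680 W/m²

For two large parallel gray plates, q = σ(T₁⁴ − T₂⁴) / (1/ε₁ + 1/ε₂ − 1).
1/ε₁ + 1/ε₂ − 1 = 1/0.18 + 1/0.53 − 1 = 6.442.
T₁⁴ − T₂⁴ = 5.32×10^11 − 3.13×10^8 = 5.32×10^11 K⁴.
q = 5.67×10⁻⁸ × 5.32×10^11 / 6.442 = 4680 W/m².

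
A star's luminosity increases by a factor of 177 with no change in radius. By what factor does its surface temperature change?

P ∝ T⁴ ⇒ T ∝ P^(1/4), so T scales by (177)^(1/4) = 3.65.

factor ≈ 3.65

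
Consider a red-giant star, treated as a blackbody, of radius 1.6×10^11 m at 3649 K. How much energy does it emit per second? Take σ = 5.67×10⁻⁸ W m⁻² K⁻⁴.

P ≈ 3.23×10^30 W

A = 4πr² = 4π × (1.6×10^11)² = 3.22×10^23 m².
P = σAT⁴ = 5.67×10⁻⁸ × 3.22×10^23 × (3649)⁴ = 5.67×10⁻⁸ × 3.22×10^23 × 1.77×10^14.
P = 3.23×10^30 W.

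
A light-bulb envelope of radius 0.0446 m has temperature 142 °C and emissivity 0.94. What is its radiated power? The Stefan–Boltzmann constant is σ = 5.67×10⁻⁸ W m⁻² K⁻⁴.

P ≈ 39.5 W

A = 4πr² = 4π × (0.0446)² = 0.0250 m².
142 °C = 415 K.
P = εσAT⁴ = 0.94 × 5.67×10⁻⁸ × 0.0250 × (415)⁴ = 0.94 × 5.67×10⁻⁸ × 0.0250 × 2.97×10^10.
P = 39.5 W.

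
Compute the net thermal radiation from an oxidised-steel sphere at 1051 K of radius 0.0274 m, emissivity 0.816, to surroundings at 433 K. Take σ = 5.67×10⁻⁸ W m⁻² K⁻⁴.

A = 4πr² = 4π × (0.0274)² = 9.43×10^-3 m².
Q = εσA(T⁴ − T_s⁴). T⁴ − T_s⁴ = (1051)⁴ − (433)⁴ = 1.22×10^12 − 3.52×10^10 = 1.18×10^12 K⁴.
Q = 0.816 × 5.67×10⁻⁸ × 9.43×10^-3 × 1.18×10^12 = 517 W.

Q ≈ 517 W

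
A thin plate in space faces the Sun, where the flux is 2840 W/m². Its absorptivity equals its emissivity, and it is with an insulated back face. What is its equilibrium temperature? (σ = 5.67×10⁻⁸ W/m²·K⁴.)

Absorbed flux αS = emitted flux εσT⁴ (one radiating face); with α = ε, T = (S/σ)^(1/4).
T = (2840 / 5.67×10⁻⁸)^(1/4) = (5.01×10^10)^(1/4).
T = 473 K.

T ≈ 473 K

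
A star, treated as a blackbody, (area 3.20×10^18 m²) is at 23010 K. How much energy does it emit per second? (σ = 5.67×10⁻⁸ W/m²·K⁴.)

P ≈ 5.09×10^28 W

P = σAT⁴ = 5.67×10⁻⁸ × 3.20×10^18 × (23010)⁴ = 5.67×10⁻⁸ × 3.20×10^18 × 2.80×10^17.
P = 5.09×10^28 W.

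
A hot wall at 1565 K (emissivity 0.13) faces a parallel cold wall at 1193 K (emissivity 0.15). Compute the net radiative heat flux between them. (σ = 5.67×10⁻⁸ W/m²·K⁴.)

q ≈ 16900 W/m²

For two large parallel gray plates, q = σ(T₁⁴ − T₂⁴) / (1/ε₁ + 1/ε₂ − 1).
1/ε₁ + 1/ε₂ − 1 = 1/0.13 + 1/0.15 − 1 = 13.36.
T₁⁴ − T₂⁴ = 6.00×10^12 − 2.03×10^12 = 3.97×10^12 K⁴.
q = 5.67×10⁻⁸ × 3.97×10^12 / 13.36 = 16900 W/m².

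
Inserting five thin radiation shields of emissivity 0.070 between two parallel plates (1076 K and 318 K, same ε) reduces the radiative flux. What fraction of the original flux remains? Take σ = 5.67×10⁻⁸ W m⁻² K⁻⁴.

ratio ≈ 0.167

With N identical shields there are N+1 = 6 gaps in series, each with the same radiative resistance, so the flux falls to 1/(N+1) of its unshielded value.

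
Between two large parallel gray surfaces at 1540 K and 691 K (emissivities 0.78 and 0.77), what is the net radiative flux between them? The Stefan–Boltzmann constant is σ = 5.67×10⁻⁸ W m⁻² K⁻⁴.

q ≈ 1.94×10^5 W/m²

For two large parallel gray plates, q = σ(T₁⁴ − T₂⁴) / (1/ε₁ + 1/ε₂ − 1).
1/ε₁ + 1/ε₂ − 1 = 1/0.78 + 1/0.77 − 1 = 1.581.
T₁⁴ − T₂⁴ = 5.62×10^12 − 2.28×10^11 = 5.40×10^12 K⁴.
q = 5.67×10⁻⁸ × 5.40×10^12 / 1.581 = 1.94×10^5 W/m².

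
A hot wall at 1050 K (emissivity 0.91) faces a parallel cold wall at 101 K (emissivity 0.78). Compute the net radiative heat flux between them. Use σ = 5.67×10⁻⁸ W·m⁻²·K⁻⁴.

For two large parallel gray plates, q = σ(T₁⁴ − T₂⁴) / (1/ε₁ + 1/ε₂ − 1).
1/ε₁ + 1/ε₂ − 1 = 1/0.91 + 1/0.78 − 1 = 1.381.
T₁⁴ − T₂⁴ = 1.22×10^12 − 1.04×10^8 = 1.22×10^12 K⁴.
q = 5.67×10⁻⁸ × 1.22×10^12 / 1.381 = 49900 W/m².

q ≈ 49900 W/m²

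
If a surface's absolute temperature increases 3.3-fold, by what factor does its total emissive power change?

factor ≈ 119

P ∝ T⁴, so the power scales as (3.3)⁴ = 119.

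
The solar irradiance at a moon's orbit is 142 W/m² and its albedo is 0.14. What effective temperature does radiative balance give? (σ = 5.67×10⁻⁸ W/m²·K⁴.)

T ≈ 152 K

Power absorbed = (1−a)S·πR²; power emitted = 4πR²σT⁴. Equating and cancelling πR²:
T = ((1−a)S / 4σ)^(1/4) = (122 / (4 × 5.67×10⁻⁸))^(1/4) = (5.38×10^8)^(1/4).
T = 152 K.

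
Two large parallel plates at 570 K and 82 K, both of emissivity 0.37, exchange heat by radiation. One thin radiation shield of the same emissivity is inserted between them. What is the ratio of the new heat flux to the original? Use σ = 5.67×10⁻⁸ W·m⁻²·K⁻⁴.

With N identical shields there are N+1 = 2 gaps in series, each with the same radiative resistance, so the flux falls to 1/(N+1) of its unshielded value.

ratio ≈ 0.500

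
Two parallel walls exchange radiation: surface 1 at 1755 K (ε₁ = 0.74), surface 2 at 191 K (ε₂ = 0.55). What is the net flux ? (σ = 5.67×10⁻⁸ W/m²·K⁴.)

For two large parallel gray plates, q = σ(T₁⁴ − T₂⁴) / (1/ε₁ + 1/ε₂ − 1).
1/ε₁ + 1/ε₂ − 1 = 1/0.74 + 1/0.55 − 1 = 2.170.
T₁⁴ − T₂⁴ = 9.49×10^12 − 1.33×10^9 = 9.49×10^12 K⁴.
q = 5.67×10⁻⁸ × 9.49×10^12 / 2.170 = 2.48×10^5 W/m².

q ≈ 2.48×10^5 W/m²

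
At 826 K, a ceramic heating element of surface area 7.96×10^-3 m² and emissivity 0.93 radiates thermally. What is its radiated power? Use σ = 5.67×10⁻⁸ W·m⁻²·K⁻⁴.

P ≈ 195 W

P = εσAT⁴ = 0.93 × 5.67×10⁻⁸ × 7.96×10^-3 × (826)⁴ = 0.93 × 5.67×10⁻⁸ × 7.96×10^-3 × 4.66×10^11.
P = 195 W.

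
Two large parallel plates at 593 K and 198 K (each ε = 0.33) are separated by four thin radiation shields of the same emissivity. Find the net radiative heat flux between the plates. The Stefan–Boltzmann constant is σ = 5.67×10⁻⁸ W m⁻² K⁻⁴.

q ≈ 274 W/m²

Each of the 5 gaps contributes resistance (2/ε − 1) = 2/0.33 − 1 = 5.061; total = 25.30.
q = σ(T₁⁴ − T₂⁴) / 25.30 = 5.67×10⁻⁸ × 1.22×10^11 / 25.30 = 274 W/m².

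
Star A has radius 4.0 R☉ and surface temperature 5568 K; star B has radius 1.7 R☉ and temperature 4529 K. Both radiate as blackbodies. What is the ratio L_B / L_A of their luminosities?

L_B/L_A ≈ 0.0791

L = 4πR²σT⁴ ∝ R²T⁴, so L_B/L_A = (1.7/4.0)² × (4529/5568)⁴ = 0.181 × 0.438 = 0.0791.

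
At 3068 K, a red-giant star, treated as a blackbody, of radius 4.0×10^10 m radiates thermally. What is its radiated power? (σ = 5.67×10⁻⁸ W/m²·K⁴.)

A = 4πr² = 4π × (4.0×10^10)² = 2.01×10^22 m².
P = σAT⁴ = 5.67×10⁻⁸ × 2.01×10^22 × (3068)⁴ = 5.67×10⁻⁸ × 2.01×10^22 × 8.86×10^13.
P = 1.01×10^29 W.

P ≈ 1.01×10^29 W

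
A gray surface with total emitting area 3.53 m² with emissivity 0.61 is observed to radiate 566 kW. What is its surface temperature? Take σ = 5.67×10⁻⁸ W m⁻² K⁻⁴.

T ≈ 1470 K

From P = εσAT⁴, T = (P / εσA)^(1/4) = (5.66×10^5 / (0.61 × 5.67×10⁻⁸ × 3.53))^(1/4).
T = (4.64×10^12)^(1/4) = 1470 K.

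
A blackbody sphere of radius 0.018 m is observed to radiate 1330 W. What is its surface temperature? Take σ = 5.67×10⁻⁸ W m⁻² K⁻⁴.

T ≈ 1550 K

A = 4πr² = 4π × (0.018)² = 4.07×10^-3 m².
From P = σAT⁴, T = (P / σA)^(1/4) = (1330 / (5.67×10⁻⁸ × 4.07×10^-3))^(1/4).
T = (5.76×10^12)^(1/4) = 1550 K.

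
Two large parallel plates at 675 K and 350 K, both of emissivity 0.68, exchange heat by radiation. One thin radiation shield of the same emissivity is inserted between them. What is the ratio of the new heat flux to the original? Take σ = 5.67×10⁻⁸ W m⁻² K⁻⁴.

With N identical shields there are N+1 = 2 gaps in series, each with the same radiative resistance, so the flux falls to 1/(N+1) of its unshielded value.

ratio ≈ 0.500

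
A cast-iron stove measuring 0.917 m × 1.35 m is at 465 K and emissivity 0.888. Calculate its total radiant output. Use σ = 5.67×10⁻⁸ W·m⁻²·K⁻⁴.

P ≈ 2910 W

A = 0.917 × 1.35 = 1.24 m².
Stefan–Boltzmann: P = εσAT⁴ = 0.888 × 5.67×10⁻⁸ × 1.24 × (465)⁴ = 0.888 × 5.67×10⁻⁸ × 1.24 × 4.68×10^10.
P = 2910 W.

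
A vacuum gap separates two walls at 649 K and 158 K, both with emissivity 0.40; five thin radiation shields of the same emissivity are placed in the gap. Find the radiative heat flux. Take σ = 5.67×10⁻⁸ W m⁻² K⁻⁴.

q ≈ 418 W/m²

Each of the 6 gaps contributes resistance (2/ε − 1) = 2/0.40 − 1 = 4.000; total = 24.00.
q = σ(T₁⁴ − T₂⁴) / 24.00 = 5.67×10⁻⁸ × 1.77×10^11 / 24.00 = 418 W/m².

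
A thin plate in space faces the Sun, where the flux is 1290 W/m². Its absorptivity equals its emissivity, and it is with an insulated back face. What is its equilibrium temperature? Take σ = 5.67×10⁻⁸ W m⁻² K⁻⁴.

T ≈ 388 K

Absorbed flux αS = emitted flux εσT⁴ (one radiating face); with α = ε, T = (S/σ)^(1/4).
T = (1290 / 5.67×10⁻⁸)^(1/4) = (2.28×10^10)^(1/4).
T = 388 K.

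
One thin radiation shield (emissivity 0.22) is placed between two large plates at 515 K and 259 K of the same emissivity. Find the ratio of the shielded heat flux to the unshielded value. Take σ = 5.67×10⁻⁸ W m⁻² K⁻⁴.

ratio ≈ 0.500

With N identical shields there are N+1 = 2 gaps in series, each with the same radiative resistance, so the flux falls to 1/(N+1) of its unshielded value.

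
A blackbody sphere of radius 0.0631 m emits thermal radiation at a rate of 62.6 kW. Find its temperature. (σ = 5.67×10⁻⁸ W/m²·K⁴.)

T ≈ 2170 K

A = 4πr² = 4π × (0.0631)² = 0.0500 m².
From P = σAT⁴, T = (P / σA)^(1/4) = (62600 / (5.67×10⁻⁸ × 0.0500))^(1/4).
T = (2.21×10^13)^(1/4) = 2170 K.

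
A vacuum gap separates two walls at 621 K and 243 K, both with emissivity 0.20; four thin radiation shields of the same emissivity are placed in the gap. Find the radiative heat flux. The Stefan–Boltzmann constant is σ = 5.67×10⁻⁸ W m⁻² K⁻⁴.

Each of the 5 gaps contributes resistance (2/ε − 1) = 2/0.20 − 1 = 9.000; total = 45.00.
q = σ(T₁⁴ − T₂⁴) / 45.00 = 5.67×10⁻⁸ × 1.45×10^11 / 45.00 = 183 W/m².

q ≈ 183 W/m²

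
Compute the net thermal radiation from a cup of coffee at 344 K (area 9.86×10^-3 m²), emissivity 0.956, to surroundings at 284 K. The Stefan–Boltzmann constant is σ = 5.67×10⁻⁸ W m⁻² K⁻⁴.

Q ≈ 4.01 W

Q = εσA(T⁴ − T_s⁴). T⁴ − T_s⁴ = (344)⁴ − (284)⁴ = 1.40×10^10 − 6.51×10^9 = 7.50×10^9 K⁴.
Q = 0.956 × 5.67×10⁻⁸ × 9.86×10^-3 × 7.50×10^9 = 4.01 W.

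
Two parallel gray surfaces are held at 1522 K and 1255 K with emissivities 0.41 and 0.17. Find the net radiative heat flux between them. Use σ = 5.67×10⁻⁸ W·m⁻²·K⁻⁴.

q ≈ 22300 W/m²

For two large parallel gray plates, q = σ(T₁⁴ − T₂⁴) / (1/ε₁ + 1/ε₂ − 1).
1/ε₁ + 1/ε₂ − 1 = 1/0.41 + 1/0.17 − 1 = 7.321.
T₁⁴ − T₂⁴ = 5.37×10^12 − 2.48×10^12 = 2.89×10^12 K⁴.
q = 5.67×10⁻⁸ × 2.89×10^12 / 7.321 = 22300 W/m².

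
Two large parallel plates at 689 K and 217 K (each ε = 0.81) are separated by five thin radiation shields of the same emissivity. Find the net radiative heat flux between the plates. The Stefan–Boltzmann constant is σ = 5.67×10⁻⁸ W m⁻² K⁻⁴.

Each of the 6 gaps contributes resistance (2/ε − 1) = 2/0.81 − 1 = 1.469; total = 8.815.
q = σ(T₁⁴ − T₂⁴) / 8.815 = 5.67×10⁻⁸ × 2.23×10^11 / 8.815 = 1440 W/m².

q ≈ 1440 W/m²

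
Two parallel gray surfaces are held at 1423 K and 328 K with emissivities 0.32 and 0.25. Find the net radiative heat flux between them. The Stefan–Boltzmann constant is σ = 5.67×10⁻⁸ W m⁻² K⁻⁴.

q ≈ 37900 W/m²

For two large parallel gray plates, q = σ(T₁⁴ − T₂⁴) / (1/ε₁ + 1/ε₂ − 1).
1/ε₁ + 1/ε₂ − 1 = 1/0.32 + 1/0.25 − 1 = 6.125.
T₁⁴ − T₂⁴ = 4.10×10^12 − 1.16×10^10 = 4.09×10^12 K⁴.
q = 5.67×10⁻⁸ × 4.09×10^12 / 6.125 = 37900 W/m².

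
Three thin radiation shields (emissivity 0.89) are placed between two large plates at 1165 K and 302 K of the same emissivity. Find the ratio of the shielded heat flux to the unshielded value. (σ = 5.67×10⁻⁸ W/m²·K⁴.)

With N identical shields there are N+1 = 4 gaps in series, each with the same radiative resistance, so the flux falls to 1/(N+1) of its unshielded value.

ratio ≈ 0.250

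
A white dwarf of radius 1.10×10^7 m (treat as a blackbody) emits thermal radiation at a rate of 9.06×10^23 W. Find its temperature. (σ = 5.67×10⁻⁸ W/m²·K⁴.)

A = 4πr² = 4π × (1.10×10^7)² = 1.52×10^15 m².
From P = σAT⁴, T = (P / σA)^(1/4) = (9.06×10^23 / (5.67×10⁻⁸ × 1.52×10^15))^(1/4).
T = (1.05×10^16)^(1/4) = 10100 K.

T ≈ 10100 K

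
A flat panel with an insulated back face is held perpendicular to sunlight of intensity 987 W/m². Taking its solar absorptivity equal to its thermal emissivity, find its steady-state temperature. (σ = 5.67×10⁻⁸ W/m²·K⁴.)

Absorbed flux αS = emitted flux εσT⁴ (one radiating face); with α = ε, T = (S/σ)^(1/4).
T = (987 / 5.67×10⁻⁸)^(1/4) = (1.74×10^10)^(1/4).
T = 363 K.

T ≈ 363 K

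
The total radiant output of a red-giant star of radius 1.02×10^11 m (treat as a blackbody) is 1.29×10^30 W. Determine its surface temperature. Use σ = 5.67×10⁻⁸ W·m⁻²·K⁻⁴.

T ≈ 3630 K

A = 4πr² = 4π × (1.02×10^11)² = 1.31×10^23 m².
From P = σAT⁴, T = (P / σA)^(1/4) = (1.29×10^30 / (5.67×10⁻⁸ × 1.31×10^23))^(1/4).
T = (1.74×10^14)^(1/4) = 3630 K.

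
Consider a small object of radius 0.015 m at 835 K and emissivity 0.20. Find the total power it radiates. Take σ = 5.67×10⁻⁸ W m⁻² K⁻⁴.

P ≈ 15.6 W

A = 4πr² = 4π × (0.015)² = 2.83×10^-3 m².
P = εσAT⁴ = 0.20 × 5.67×10⁻⁸ × 2.83×10^-3 × (835)⁴ = 0.20 × 5.67×10⁻⁸ × 2.83×10^-3 × 4.86×10^11.
P = 15.6 W.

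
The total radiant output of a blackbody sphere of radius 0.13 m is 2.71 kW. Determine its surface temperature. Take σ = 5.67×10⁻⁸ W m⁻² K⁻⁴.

T ≈ 689 K

A = 4πr² = 4π × (0.13)² = 0.212 m².
From P = σAT⁴, T = (P / σA)^(1/4) = (2710 / (5.67×10⁻⁸ × 0.212))^(1/4).
T = (2.25×10^11)^(1/4) = 689 K.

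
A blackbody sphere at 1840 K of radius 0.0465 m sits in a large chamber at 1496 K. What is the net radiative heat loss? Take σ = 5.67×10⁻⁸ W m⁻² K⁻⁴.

Q ≈ 9940 W

A = 4πr² = 4π × (0.0465)² = 0.0272 m².
Q = σA(T⁴ − T_s⁴). T⁴ − T_s⁴ = (1840)⁴ − (1496)⁴ = 1.15×10^13 − 5.01×10^12 = 6.45×10^12 K⁴.
Q = 5.67×10⁻⁸ × 0.0272 × 6.45×10^12 = 9940 W.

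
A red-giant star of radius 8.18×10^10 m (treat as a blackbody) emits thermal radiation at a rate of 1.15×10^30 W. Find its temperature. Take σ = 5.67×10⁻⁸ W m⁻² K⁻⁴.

T ≈ 3940 K

A = 4πr² = 4π × (8.18×10^10)² = 8.41×10^22 m².
From P = σAT⁴, T = (P / σA)^(1/4) = (1.15×10^30 / (5.67×10⁻⁸ × 8.41×10^22))^(1/4).
T = (2.41×10^14)^(1/4) = 3940 K.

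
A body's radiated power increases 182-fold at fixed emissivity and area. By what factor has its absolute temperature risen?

P ∝ T⁴ ⇒ T ∝ P^(1/4), so T scales by (182)^(1/4) = 3.67.

factor ≈ 3.67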